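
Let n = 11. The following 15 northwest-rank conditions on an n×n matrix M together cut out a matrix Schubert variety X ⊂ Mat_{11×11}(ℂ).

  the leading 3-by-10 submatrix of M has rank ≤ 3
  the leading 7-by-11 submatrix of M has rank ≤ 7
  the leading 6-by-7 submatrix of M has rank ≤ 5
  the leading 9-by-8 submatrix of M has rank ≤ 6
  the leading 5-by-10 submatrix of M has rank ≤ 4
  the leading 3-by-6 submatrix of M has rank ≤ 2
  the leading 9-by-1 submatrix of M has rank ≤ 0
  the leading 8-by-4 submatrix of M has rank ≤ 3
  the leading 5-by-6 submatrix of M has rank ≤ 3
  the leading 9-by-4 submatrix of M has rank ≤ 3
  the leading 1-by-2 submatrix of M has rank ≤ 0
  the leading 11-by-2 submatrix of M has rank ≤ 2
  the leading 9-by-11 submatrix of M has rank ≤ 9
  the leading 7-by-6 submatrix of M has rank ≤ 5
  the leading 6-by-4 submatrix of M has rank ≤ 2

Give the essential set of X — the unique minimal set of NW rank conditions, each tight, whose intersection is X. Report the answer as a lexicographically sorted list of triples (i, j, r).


The tightest implied rank at each (i,j), from the 15 conditions:

  row 1: 0  0  1  1  1  1  1  1  1  1  1
  row 2: 0  1  2  2  2  2  2  2  2  2  2
  row 3: 0  1  2  2  2  2  3  3  3  3  3
  row 4: 0  1  2  2  3  3  4  4  4  4  4
  row 5: 0  1  2  2  3  3  4  4  4  4  5
  row 6: 0  1  2  2  3  4  5  5  5  5  6
  row 7: 0  1  2  3  4  5  6  6  6  6  7
  row 8: 0  1  2  3  4  5  6  6  7  7  8
  row 9: 0  1  2  3  4  5  6  6  7  8  9
  row 10: 1  2  3  4  5  6  7  7  8  9  10
  row 11: 1  2  3  4  5  6  7  8  9  10  11

giving w = (3, 2, 7, 5, 11, 6, 4, 9, 10, 1, 8) via Δ²R.

ℓ(w)=22; the 7 essential cells (i,j,r):

[(1, 2, 0), (3, 6, 2), (5, 6, 3), (5, 10, 4), (6, 4, 2), (9, 1, 0), (9, 8, 6)]


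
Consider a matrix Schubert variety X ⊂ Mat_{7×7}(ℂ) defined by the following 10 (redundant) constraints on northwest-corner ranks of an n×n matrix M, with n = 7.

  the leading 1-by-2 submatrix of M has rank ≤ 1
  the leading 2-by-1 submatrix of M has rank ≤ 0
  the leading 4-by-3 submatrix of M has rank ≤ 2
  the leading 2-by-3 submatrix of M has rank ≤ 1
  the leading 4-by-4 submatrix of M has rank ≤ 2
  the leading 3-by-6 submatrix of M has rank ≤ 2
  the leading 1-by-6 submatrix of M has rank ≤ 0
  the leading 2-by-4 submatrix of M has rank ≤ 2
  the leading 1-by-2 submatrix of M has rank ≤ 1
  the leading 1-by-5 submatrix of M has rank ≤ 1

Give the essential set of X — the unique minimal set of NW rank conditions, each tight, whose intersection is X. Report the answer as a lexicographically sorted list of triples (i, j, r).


Rank table r_w(7×7) implied by the 10 constraints:

  i=1: 0 0 0 0 0 0 1
  i=2: 0 1 1 1 1 1 2
  i=3: 1 2 2 2 2 2 3
  i=4: 1 2 2 2 3 3 4
  i=5: 1 2 3 3 4 4 5
  i=6: 1 2 3 4 5 5 6
  i=7: 1 2 3 4 5 6 7

so w = (7, 2, 1, 5, 3, 4, 6).

|D(w)|=9, |Ess(w)|=3:

[(1, 6, 0), (2, 1, 0), (4, 4, 2)]


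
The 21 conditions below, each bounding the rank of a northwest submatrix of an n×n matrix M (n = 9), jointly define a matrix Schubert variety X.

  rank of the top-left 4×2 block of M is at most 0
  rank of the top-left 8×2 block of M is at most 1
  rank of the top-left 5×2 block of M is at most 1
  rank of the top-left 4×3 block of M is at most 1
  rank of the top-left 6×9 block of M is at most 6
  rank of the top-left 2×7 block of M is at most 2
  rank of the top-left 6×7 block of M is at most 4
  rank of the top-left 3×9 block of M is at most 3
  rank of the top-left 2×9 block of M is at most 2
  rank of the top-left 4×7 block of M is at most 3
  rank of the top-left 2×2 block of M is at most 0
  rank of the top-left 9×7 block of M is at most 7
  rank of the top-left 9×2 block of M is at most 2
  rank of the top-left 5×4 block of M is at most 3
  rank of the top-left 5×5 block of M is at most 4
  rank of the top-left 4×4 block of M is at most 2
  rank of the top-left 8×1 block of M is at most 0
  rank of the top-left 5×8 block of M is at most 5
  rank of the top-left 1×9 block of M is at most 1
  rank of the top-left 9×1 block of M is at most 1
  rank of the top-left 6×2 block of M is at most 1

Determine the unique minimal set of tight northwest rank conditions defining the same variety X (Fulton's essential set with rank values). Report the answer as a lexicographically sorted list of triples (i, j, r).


Rank table r_w(9×9) implied by the 21 constraints:

  i=1: 0, 0, 1, 1, 1, 1, 1, 1, 1
  i=2: 0, 0, 1, 2, 2, 2, 2, 2, 2
  i=3: 0, 0, 1, 2, 3, 3, 3, 3, 3
  i=4: 0, 0, 1, 2, 3, 3, 3, 4, 4
  i=5: 0, 1, 2, 3, 4, 4, 4, 5, 5
  i=6: 0, 1, 2, 3, 4, 4, 4, 5, 6
  i=7: 0, 1, 2, 3, 4, 5, 5, 6, 7
  i=8: 0, 1, 2, 3, 4, 5, 6, 7, 8
  i=9: 1, 2, 3, 4, 5, 6, 7, 8, 9

reading off 1-entries of Δ²R: w = (3, 4, 5, 8, 2, 9, 6, 7, 1).

Fulton essential set (4 of the 16 Rothe cells):

[(4, 2, 0), (4, 7, 3), (6, 7, 4), (8, 1, 0)]


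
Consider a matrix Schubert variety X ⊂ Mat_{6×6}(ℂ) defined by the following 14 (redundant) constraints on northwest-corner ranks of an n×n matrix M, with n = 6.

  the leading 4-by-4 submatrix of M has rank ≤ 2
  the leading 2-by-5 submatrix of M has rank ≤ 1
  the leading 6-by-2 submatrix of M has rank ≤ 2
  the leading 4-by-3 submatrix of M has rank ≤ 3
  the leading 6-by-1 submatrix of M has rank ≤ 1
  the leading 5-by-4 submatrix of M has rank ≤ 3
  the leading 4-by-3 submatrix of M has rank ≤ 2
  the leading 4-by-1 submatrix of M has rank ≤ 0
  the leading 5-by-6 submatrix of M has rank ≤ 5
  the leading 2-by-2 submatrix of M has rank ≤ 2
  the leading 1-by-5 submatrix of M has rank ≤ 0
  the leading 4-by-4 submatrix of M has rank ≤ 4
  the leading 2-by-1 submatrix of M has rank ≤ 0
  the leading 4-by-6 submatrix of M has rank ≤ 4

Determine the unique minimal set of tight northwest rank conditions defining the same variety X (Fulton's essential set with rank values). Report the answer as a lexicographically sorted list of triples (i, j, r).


Rank table r_w(6×6) implied by the 14 constraints:

  i=1: 0 0 0 0 0 1
  i=2: 0 1 1 1 1 2
  i=3: 0 1 2 2 2 3
  i=4: 0 1 2 2 3 4
  i=5: 1 2 3 3 4 5
  i=6: 1 2 3 4 5 6

giving w = (6, 2, 3, 5, 1, 4) via Δ²R.

Fulton essential set (3 of the 9 Rothe cells):

[(1, 5, 0), (4, 1, 0), (4, 4, 2)]


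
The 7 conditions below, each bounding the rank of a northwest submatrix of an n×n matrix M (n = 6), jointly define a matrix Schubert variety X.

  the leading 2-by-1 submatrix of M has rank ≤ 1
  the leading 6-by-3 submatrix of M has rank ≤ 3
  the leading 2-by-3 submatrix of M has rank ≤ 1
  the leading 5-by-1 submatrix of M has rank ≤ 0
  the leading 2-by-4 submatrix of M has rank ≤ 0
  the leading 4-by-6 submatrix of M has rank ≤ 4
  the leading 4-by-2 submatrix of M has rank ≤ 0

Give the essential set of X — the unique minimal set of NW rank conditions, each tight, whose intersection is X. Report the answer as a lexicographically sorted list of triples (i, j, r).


The tightest implied rank at each (i,j), from the 7 conditions:

  row 1: 0 0 0 0 1 1
  row 2: 0 0 0 0 1 2
  row 3: 0 0 1 1 2 3
  row 4: 0 0 1 2 3 4
  row 5: 0 1 2 3 4 5
  row 6: 1 2 3 4 5 6

hence w(1..6) = (5, 6, 3, 4, 2, 1).

ℓ(w)=13; the 3 essential cells (i,j,r):

[(2, 4, 0), (4, 2, 0), (5, 1, 0)]


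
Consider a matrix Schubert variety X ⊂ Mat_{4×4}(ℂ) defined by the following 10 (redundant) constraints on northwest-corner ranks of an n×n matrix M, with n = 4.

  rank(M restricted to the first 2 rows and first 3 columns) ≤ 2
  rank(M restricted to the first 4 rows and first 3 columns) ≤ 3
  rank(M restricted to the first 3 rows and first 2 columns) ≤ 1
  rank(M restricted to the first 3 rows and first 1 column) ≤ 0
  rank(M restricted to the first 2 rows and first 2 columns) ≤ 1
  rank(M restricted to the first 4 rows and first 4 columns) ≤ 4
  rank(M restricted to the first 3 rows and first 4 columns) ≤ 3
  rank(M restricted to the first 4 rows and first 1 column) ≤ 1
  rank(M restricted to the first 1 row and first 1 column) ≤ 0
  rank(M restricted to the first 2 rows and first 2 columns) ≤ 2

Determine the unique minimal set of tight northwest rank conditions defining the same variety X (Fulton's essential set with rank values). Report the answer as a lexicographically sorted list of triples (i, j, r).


Computing R[i][j] = min implied NW-rank bound (n=4, 10 conditions):

  i=1: 0  1  1  1
  i=2: 0  1  2  2
  i=3: 0  1  2  3
  i=4: 1  2  3  4

so w = (2, 3, 4, 1).

Fulton essential set (1 of the 3 Rothe cells):

[(3, 1, 0)]


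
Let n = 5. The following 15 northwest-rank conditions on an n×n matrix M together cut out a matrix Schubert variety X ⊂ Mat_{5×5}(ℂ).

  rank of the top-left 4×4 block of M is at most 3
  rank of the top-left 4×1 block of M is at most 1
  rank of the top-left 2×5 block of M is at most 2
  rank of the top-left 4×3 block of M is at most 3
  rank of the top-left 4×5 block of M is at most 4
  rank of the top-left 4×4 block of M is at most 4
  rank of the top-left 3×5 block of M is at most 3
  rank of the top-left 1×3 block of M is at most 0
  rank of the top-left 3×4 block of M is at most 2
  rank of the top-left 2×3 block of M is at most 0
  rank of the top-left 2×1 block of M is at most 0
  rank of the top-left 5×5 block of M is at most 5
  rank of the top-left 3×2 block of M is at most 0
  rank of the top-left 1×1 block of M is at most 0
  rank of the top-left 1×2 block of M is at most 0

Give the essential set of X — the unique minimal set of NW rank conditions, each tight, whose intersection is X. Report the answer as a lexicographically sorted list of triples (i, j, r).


Computing R[i][j] = min implied NW-rank bound (n=5, 15 conditions):

  i=1: 0 | 0 | 0 | 1 | 1
  i=2: 0 | 0 | 0 | 1 | 2
  i=3: 0 | 0 | 1 | 2 | 3
  i=4: 1 | 1 | 2 | 3 | 4
  i=5: 1 | 2 | 3 | 4 | 5

second differences of R give the permutation w = (4, 5, 3, 1, 2).

ℓ(w)=8; the 2 essential cells (i,j,r):

[(2, 3, 0), (3, 2, 0)]


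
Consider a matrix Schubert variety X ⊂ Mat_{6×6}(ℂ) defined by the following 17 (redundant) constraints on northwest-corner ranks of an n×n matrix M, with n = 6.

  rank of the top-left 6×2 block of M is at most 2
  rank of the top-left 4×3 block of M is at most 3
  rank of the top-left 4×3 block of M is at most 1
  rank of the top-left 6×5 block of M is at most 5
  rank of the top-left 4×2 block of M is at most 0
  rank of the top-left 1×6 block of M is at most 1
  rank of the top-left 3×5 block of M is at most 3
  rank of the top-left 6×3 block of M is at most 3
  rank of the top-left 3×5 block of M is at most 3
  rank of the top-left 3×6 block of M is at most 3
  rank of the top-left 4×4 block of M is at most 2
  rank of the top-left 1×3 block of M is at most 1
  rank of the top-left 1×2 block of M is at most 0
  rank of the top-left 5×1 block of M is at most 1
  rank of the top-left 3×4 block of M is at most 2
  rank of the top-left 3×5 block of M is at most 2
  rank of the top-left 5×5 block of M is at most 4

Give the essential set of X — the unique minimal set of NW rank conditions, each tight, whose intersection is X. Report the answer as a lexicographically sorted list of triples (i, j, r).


Reconstructing r_w from the 17 given conditions:

  i=1: 0 | 0 | 1 | 1 | 1 | 1
  i=2: 0 | 0 | 1 | 2 | 2 | 2
  i=3: 0 | 0 | 1 | 2 | 2 | 3
  i=4: 0 | 0 | 1 | 2 | 3 | 4
  i=5: 1 | 1 | 2 | 3 | 4 | 5
  i=6: 1 | 2 | 3 | 4 | 5 | 6

reading off 1-entries of Δ²R: w = (3, 4, 6, 5, 1, 2).

ℓ(w)=9; the 2 essential cells (i,j,r):

[(3, 5, 2), (4, 2, 0)]


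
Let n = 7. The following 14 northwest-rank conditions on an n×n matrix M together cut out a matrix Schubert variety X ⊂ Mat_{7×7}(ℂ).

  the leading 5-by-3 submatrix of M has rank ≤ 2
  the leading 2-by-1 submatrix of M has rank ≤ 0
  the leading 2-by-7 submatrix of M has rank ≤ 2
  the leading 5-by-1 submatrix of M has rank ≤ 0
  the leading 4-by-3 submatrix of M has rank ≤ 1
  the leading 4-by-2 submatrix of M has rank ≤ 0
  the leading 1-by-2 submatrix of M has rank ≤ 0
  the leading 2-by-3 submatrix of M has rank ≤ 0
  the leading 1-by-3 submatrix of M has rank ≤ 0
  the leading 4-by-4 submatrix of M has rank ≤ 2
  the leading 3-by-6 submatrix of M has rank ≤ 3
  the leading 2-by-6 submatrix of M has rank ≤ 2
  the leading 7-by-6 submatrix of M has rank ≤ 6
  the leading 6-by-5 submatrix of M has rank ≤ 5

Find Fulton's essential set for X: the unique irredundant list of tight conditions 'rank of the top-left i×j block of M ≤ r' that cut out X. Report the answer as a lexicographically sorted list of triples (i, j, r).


Recovering R(i,j) via the rank-extension bound from the 14 conditions:

  i=1: 0, 0, 0, 1, 1, 1, 1
  i=2: 0, 0, 0, 1, 2, 2, 2
  i=3: 0, 0, 1, 2, 3, 3, 3
  i=4: 0, 0, 1, 2, 3, 4, 4
  i=5: 0, 1, 2, 3, 4, 5, 5
  i=6: 1, 2, 3, 4, 5, 6, 6
  i=7: 1, 2, 3, 4, 5, 6, 7

reading off 1-entries of Δ²R: w = (4, 5, 3, 6, 2, 1, 7).

Rothe diagram D(w) (11 cells), 3 SE-corners (essential conditions):

[(2, 3, 0), (4, 2, 0), (5, 1, 0)]


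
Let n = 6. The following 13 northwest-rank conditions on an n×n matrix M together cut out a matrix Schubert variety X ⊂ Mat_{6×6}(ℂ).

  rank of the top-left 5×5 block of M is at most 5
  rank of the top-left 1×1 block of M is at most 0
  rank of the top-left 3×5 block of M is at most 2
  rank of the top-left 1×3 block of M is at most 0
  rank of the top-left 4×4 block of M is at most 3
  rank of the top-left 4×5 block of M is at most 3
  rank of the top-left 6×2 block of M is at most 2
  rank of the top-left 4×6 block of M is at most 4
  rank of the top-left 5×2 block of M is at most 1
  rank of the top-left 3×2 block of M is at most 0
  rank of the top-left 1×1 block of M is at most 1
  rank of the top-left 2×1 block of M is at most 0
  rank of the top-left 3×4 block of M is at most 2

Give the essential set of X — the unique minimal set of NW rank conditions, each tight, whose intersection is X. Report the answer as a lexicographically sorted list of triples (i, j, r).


Reconstructing r_w from the 13 given conditions:

  R[1]: 0  0  0  1  1  1
  R[2]: 0  0  1  2  2  2
  R[3]: 0  0  1  2  2  3
  R[4]: 1  1  2  3  3  4
  R[5]: 1  1  2  3  4  5
  R[6]: 1  2  3  4  5  6

hence w(1..6) = (4, 3, 6, 1, 5, 2).

D(w) has 9 cells with 4 SE-corners; essential set:

[(1, 3, 0), (3, 2, 0), (3, 5, 2), (5, 2, 1)]


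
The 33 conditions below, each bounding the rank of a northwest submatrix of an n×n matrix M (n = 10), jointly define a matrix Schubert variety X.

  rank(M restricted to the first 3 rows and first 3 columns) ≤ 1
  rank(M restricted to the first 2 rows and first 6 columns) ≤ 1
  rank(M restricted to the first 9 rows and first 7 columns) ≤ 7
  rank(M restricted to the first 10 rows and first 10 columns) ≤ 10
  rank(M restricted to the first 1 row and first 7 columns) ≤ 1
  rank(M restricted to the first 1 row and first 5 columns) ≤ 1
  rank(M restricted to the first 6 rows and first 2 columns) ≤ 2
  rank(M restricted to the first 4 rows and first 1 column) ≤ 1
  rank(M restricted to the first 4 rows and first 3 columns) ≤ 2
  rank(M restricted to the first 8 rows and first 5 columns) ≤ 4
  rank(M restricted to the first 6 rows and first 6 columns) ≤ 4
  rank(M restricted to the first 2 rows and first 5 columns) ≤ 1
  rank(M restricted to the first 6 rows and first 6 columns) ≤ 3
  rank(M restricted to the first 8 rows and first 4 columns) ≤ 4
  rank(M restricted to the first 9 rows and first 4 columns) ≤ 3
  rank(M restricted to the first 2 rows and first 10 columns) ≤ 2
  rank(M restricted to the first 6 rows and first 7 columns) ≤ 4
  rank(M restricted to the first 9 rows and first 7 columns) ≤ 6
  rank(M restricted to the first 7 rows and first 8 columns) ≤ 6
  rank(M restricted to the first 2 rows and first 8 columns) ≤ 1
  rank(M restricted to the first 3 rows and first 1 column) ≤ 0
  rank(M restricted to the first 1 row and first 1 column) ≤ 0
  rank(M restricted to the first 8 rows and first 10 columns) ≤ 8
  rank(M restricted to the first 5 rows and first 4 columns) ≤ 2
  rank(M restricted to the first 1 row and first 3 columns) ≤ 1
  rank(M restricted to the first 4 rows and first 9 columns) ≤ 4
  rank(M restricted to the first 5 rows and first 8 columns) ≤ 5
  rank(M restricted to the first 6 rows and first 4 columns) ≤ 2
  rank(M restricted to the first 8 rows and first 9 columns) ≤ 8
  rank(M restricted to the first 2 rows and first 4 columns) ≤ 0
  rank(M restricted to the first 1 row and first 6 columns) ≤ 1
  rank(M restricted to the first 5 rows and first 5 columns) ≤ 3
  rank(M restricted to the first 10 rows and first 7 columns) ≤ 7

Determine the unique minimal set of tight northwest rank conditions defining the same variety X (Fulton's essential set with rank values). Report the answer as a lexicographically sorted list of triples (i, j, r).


Rank table r_w(10×10) implied by the 33 constraints:

  R[1]: 0  0  0  0  1  1  1  1  1  1
  R[2]: 0  0  0  0  1  1  1  1  2  2
  R[3]: 0  1  1  1  2  2  2  2  3  3
  R[4]: 1  2  2  2  3  3  3  3  4  4
  R[5]: 1  2  2  2  3  3  4  4  5  5
  R[6]: 1  2  2  2  3  3  4  5  6  6
  R[7]: 1  2  3  3  4  4  5  6  7  7
  R[8]: 1  2  3  3  4  5  6  7  8  8
  R[9]: 1  2  3  3  4  5  6  7  8  9
  R[10]: 1  2  3  4  5  6  7  8  9  10

hence w(1..10) = (5, 9, 2, 1, 7, 8, 3, 6, 10, 4).

6 SE-corners of the 20-cell Rothe diagram give Ess(w):

[(2, 4, 0), (2, 8, 1), (3, 1, 0), (6, 4, 2), (6, 6, 3), (9, 4, 3)]


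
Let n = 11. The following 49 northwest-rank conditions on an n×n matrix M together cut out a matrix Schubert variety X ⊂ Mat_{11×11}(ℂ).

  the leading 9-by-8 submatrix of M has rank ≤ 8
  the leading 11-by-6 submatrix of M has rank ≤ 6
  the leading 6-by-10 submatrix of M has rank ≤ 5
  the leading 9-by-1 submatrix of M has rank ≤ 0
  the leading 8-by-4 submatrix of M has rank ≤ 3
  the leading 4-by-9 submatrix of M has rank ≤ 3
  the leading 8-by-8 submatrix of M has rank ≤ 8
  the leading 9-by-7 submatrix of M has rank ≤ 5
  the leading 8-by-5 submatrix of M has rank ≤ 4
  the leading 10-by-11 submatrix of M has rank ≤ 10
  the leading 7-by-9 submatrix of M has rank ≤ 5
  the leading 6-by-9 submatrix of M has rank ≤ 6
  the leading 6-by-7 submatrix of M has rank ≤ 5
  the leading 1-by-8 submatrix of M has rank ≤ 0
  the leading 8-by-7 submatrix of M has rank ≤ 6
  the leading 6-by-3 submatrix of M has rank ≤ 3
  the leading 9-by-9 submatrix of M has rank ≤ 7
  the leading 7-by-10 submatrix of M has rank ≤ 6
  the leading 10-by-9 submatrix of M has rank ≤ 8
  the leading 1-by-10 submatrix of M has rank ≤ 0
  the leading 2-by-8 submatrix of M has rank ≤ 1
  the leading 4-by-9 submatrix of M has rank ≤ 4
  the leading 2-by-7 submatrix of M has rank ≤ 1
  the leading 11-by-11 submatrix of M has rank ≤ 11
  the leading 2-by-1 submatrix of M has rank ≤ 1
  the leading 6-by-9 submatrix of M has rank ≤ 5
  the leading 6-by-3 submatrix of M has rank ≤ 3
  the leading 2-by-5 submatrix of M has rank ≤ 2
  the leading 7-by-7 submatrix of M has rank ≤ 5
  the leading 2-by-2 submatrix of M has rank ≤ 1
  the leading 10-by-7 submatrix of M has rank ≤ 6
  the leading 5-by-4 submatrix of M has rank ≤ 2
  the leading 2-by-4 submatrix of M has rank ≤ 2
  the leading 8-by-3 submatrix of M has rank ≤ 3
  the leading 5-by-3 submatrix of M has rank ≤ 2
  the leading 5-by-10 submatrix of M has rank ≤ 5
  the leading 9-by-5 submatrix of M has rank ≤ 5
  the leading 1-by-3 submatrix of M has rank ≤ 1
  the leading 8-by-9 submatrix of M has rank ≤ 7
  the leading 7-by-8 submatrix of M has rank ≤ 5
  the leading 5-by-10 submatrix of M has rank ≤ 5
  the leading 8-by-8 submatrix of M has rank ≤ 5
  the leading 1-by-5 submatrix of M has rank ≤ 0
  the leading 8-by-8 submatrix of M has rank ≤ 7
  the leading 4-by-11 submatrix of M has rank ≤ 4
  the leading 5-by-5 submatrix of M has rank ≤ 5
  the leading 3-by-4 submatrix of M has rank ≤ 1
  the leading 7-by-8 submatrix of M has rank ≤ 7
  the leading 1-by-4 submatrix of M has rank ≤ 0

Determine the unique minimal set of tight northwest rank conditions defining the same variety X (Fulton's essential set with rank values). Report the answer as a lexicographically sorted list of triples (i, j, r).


Rank table r_w(11×11) implied by the 49 constraints:

  i=1: 0, 0, 0, 0, 0, 0, 0, 0, 0, 0, 1
  i=2: 0, 1, 1, 1, 1, 1, 1, 1, 1, 1, 2
  i=3: 0, 1, 1, 1, 2, 2, 2, 2, 2, 2, 3
  i=4: 0, 1, 2, 2, 3, 3, 3, 3, 3, 3, 4
  i=5: 0, 1, 2, 2, 3, 4, 4, 4, 4, 4, 5
  i=6: 0, 1, 2, 3, 4, 5, 5, 5, 5, 5, 6
  i=7: 0, 1, 2, 3, 4, 5, 5, 5, 5, 6, 7
  i=8: 0, 1, 2, 3, 4, 5, 5, 5, 6, 7, 8
  i=9: 0, 1, 2, 3, 4, 5, 5, 6, 7, 8, 9
  i=10: 1, 2, 3, 4, 5, 6, 6, 7, 8, 9, 10
  i=11: 1, 2, 3, 4, 5, 6, 7, 8, 9, 10, 11

hence w(1..11) = (11, 2, 5, 3, 6, 4, 10, 9, 8, 1, 7).

D(w) has 27 cells with 7 SE-corners; essential set:

[(1, 10, 0), (3, 4, 1), (5, 4, 2), (7, 9, 5), (8, 8, 5), (9, 1, 0), (9, 7, 5)]


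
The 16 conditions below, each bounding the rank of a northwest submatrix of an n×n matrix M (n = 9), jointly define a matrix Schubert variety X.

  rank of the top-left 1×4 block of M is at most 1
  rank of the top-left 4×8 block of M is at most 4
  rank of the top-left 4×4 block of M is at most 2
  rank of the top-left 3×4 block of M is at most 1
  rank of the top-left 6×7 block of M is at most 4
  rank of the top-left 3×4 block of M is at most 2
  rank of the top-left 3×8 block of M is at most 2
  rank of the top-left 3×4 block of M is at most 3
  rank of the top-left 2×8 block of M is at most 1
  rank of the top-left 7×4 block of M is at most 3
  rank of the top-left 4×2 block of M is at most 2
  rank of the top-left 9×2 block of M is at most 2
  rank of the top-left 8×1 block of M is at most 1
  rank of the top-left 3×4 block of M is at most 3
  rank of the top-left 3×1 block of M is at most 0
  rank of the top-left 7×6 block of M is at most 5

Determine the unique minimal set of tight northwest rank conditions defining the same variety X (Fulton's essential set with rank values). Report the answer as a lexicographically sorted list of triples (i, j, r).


The tightest implied rank at each (i,j), from the 16 conditions:

  i=1: 0  1  1  1  1  1  1  1  1
  i=2: 0  1  1  1  1  1  1  1  2
  i=3: 0  1  1  1  2  2  2  2  3
  i=4: 1  2  2  2  3  3  3  3  4
  i=5: 1  2  3  3  4  4  4  4  5
  i=6: 1  2  3  3  4  4  4  5  6
  i=7: 1  2  3  3  4  5  5  6  7
  i=8: 1  2  3  4  5  6  6  7  8
  i=9: 1  2  3  4  5  6  7  8  9

hence w(1..9) = (2, 9, 5, 1, 3, 8, 6, 4, 7).

|D(w)|=15, |Ess(w)|=5:

[(2, 8, 1), (3, 1, 0), (3, 4, 1), (6, 7, 4), (7, 4, 3)]


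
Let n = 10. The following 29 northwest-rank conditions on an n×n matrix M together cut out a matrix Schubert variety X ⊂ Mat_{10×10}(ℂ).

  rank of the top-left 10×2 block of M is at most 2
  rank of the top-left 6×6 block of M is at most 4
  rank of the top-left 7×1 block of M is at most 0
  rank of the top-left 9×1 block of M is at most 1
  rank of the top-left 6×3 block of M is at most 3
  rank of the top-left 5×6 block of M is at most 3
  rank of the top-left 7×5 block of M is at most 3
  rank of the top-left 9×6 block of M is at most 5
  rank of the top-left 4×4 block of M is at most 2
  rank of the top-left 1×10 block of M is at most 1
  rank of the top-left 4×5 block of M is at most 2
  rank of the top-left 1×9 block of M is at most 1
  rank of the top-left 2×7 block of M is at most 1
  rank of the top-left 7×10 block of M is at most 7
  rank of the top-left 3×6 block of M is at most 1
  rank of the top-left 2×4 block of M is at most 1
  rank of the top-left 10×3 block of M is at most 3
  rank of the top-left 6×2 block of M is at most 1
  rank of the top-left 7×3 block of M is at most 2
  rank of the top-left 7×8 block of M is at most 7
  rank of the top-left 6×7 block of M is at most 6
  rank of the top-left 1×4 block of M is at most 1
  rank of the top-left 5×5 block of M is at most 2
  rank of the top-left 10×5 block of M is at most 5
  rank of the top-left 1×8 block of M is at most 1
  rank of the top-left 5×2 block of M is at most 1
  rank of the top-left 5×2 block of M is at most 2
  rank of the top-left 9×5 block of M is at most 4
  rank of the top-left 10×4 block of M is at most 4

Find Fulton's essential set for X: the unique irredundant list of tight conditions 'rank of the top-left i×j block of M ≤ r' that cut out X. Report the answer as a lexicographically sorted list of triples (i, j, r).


Computing R[i][j] = min implied NW-rank bound (n=10, 29 conditions):

  i=1: 0 | 1 | 1 | 1 | 1 | 1 | 1 | 1 | 1 | 1
  i=2: 0 | 1 | 1 | 1 | 1 | 1 | 1 | 2 | 2 | 2
  i=3: 0 | 1 | 1 | 1 | 1 | 1 | 2 | 3 | 3 | 3
  i=4: 0 | 1 | 2 | 2 | 2 | 2 | 3 | 4 | 4 | 4
  i=5: 0 | 1 | 2 | 2 | 2 | 3 | 4 | 5 | 5 | 5
  i=6: 0 | 1 | 2 | 3 | 3 | 4 | 5 | 6 | 6 | 6
  i=7: 0 | 1 | 2 | 3 | 3 | 4 | 5 | 6 | 7 | 7
  i=8: 1 | 2 | 3 | 4 | 4 | 5 | 6 | 7 | 8 | 8
  i=9: 1 | 2 | 3 | 4 | 4 | 5 | 6 | 7 | 8 | 9
  i=10: 1 | 2 | 3 | 4 | 5 | 6 | 7 | 8 | 9 | 10

so w = (2, 8, 7, 3, 6, 4, 9, 1, 10, 5).

|D(w)|=20, |Ess(w)|=6:

[(2, 7, 1), (3, 6, 1), (5, 5, 2), (7, 1, 0), (7, 5, 3), (9, 5, 4)]


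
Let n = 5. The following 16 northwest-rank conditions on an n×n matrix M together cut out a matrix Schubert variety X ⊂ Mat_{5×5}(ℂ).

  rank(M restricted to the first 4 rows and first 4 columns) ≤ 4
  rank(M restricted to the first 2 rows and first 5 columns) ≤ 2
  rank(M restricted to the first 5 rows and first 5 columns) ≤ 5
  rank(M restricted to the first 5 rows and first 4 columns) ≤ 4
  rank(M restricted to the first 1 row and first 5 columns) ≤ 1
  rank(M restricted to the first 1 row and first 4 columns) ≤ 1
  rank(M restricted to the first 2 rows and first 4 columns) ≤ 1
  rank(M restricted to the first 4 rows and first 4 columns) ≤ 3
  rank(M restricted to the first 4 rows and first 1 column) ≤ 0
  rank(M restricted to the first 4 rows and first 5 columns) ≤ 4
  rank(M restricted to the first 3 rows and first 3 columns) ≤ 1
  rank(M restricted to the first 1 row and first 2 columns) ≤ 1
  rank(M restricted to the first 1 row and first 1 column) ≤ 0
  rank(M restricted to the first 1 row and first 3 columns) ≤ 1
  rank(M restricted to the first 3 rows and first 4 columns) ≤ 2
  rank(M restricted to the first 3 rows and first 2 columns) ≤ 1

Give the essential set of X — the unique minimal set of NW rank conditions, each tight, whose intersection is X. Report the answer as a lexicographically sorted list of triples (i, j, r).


The tightest implied rank at each (i,j), from the 16 conditions:

  row 1: 0  1  1  1  1
  row 2: 0  1  1  1  2
  row 3: 0  1  1  2  3
  row 4: 0  1  2  3  4
  row 5: 1  2  3  4  5

the unique w with this rank table is (2, 5, 4, 3, 1).

Rothe diagram D(w) (7 cells), 3 SE-corners (essential conditions):

[(2, 4, 1), (3, 3, 1), (4, 1, 0)]


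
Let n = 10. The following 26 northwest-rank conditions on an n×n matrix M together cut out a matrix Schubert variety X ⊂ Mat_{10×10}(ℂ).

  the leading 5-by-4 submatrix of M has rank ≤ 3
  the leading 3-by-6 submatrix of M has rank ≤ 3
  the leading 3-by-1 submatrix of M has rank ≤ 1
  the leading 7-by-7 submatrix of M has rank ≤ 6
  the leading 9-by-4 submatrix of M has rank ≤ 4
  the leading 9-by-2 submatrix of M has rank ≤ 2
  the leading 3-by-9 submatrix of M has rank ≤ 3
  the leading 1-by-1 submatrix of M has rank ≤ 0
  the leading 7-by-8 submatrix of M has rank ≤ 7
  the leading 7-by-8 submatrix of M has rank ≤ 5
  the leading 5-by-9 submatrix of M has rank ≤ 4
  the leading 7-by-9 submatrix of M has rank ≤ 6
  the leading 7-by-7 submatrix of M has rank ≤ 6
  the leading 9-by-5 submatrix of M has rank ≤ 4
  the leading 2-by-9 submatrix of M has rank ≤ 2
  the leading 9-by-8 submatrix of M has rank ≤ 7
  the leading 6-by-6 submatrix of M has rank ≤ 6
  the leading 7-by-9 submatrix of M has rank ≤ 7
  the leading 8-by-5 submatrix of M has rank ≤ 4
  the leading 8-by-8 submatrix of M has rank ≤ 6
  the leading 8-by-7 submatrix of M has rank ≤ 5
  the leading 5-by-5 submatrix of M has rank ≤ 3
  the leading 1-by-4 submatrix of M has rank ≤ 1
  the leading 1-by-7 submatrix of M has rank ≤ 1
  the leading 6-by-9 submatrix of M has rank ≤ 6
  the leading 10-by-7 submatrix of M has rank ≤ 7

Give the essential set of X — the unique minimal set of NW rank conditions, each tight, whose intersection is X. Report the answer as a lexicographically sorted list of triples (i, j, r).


Computing R[i][j] = min implied NW-rank bound (n=10, 26 conditions):

  R[1]: 0 1 1 1 1 1 1 1 1 1
  R[2]: 1 2 2 2 2 2 2 2 2 2
  R[3]: 1 2 3 3 3 3 3 3 3 3
  R[4]: 1 2 3 3 3 4 4 4 4 4
  R[5]: 1 2 3 3 3 4 4 4 4 5
  R[6]: 1 2 3 4 4 5 5 5 5 6
  R[7]: 1 2 3 4 4 5 5 5 6 7
  R[8]: 1 2 3 4 4 5 5 6 7 8
  R[9]: 1 2 3 4 4 5 6 7 8 9
  R[10]: 1 2 3 4 5 6 7 8 9 10

second differences of R give the permutation w = (2, 1, 3, 6, 10, 4, 9, 8, 7, 5).

|D(w)|=14, |Ess(w)|=6:

[(1, 1, 0), (5, 5, 3), (5, 9, 4), (7, 8, 5), (8, 7, 5), (9, 5, 4)]


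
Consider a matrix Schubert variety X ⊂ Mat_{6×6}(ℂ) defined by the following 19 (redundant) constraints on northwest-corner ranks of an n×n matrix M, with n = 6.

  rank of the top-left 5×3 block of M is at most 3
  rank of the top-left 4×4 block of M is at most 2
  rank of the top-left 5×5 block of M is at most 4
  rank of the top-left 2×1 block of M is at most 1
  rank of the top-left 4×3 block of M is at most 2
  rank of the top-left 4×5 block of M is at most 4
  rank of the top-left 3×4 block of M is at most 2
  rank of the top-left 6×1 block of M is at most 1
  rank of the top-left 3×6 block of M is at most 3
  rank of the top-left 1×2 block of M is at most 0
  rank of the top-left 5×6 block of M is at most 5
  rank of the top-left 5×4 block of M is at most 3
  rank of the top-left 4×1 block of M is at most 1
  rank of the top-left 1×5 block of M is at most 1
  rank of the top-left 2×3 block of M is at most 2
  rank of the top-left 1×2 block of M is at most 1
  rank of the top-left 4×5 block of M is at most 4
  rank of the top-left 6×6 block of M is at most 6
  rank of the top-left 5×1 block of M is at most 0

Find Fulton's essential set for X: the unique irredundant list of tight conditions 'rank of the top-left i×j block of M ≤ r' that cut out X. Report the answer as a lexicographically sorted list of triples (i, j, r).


Computing R[i][j] = min implied NW-rank bound (n=6, 19 conditions):

  0 | 0 | 1 | 1 | 1 | 1
  0 | 1 | 2 | 2 | 2 | 2
  0 | 1 | 2 | 2 | 3 | 3
  0 | 1 | 2 | 2 | 3 | 4
  0 | 1 | 2 | 3 | 4 | 5
  1 | 2 | 3 | 4 | 5 | 6

so w = (3, 2, 5, 6, 4, 1).

D(w) has 8 cells with 3 SE-corners; essential set:

[(1, 2, 0), (4, 4, 2), (5, 1, 0)]


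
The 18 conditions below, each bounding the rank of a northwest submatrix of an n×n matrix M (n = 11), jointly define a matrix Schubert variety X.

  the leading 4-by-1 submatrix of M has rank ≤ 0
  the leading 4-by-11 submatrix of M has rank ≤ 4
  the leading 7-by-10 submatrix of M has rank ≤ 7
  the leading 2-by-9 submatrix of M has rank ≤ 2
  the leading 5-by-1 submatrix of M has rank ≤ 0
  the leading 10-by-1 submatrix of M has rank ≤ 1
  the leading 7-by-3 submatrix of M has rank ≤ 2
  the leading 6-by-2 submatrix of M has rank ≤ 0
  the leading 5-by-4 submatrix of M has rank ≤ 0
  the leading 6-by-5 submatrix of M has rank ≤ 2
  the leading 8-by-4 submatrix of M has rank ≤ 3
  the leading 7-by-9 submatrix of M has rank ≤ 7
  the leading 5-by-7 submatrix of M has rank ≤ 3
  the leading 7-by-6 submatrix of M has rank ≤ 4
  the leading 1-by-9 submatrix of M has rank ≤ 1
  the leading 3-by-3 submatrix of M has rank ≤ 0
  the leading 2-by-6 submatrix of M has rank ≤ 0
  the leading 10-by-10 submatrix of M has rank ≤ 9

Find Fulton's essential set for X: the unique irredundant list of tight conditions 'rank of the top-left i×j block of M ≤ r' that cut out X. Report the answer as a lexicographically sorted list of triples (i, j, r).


Rank table r_w(11×11) implied by the 18 constraints:

  i=1: 0 | 0 | 0 | 0 | 0 | 0 | 1 | 1 | 1 | 1 | 1
  i=2: 0 | 0 | 0 | 0 | 0 | 0 | 1 | 2 | 2 | 2 | 2
  i=3: 0 | 0 | 0 | 0 | 1 | 1 | 2 | 3 | 3 | 3 | 3
  i=4: 0 | 0 | 0 | 0 | 1 | 2 | 3 | 4 | 4 | 4 | 4
  i=5: 0 | 0 | 0 | 0 | 1 | 2 | 3 | 4 | 5 | 5 | 5
  i=6: 0 | 0 | 1 | 1 | 2 | 3 | 4 | 5 | 6 | 6 | 6
  i=7: 1 | 1 | 2 | 2 | 3 | 4 | 5 | 6 | 7 | 7 | 7
  i=8: 1 | 2 | 3 | 3 | 4 | 5 | 6 | 7 | 8 | 8 | 8
  i=9: 1 | 2 | 3 | 4 | 5 | 6 | 7 | 8 | 9 | 9 | 9
  i=10: 1 | 2 | 3 | 4 | 5 | 6 | 7 | 8 | 9 | 9 | 10
  i=11: 1 | 2 | 3 | 4 | 5 | 6 | 7 | 8 | 9 | 10 | 11

so w = (7, 8, 5, 6, 9, 3, 1, 2, 4, 11, 10).

ℓ(w)=27; the 4 essential cells (i,j,r):

[(2, 6, 0), (5, 4, 0), (6, 2, 0), (10, 10, 9)]


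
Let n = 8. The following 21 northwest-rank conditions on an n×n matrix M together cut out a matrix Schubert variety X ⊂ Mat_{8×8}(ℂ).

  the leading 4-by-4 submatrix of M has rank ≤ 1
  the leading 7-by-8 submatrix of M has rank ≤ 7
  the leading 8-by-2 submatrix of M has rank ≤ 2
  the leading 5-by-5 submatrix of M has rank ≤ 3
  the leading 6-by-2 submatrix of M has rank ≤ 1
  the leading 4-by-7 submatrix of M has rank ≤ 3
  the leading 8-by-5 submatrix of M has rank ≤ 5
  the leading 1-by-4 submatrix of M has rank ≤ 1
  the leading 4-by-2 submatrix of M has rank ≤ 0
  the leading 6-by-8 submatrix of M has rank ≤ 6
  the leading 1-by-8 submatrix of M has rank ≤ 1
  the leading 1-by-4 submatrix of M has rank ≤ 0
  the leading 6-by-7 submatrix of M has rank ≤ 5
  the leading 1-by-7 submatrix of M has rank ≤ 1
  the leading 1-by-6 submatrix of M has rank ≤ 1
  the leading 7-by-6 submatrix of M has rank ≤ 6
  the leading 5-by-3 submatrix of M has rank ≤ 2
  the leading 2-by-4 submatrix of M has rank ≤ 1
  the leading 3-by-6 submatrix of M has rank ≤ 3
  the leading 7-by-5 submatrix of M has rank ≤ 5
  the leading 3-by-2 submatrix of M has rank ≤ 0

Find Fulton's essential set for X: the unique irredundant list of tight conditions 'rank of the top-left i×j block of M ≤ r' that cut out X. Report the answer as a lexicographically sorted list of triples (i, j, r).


Rank table r_w(8×8) implied by the 21 constraints:

  i=1: 0  0  0  0  1  1  1  1
  i=2: 0  0  1  1  2  2  2  2
  i=3: 0  0  1  1  2  3  3  3
  i=4: 0  0  1  1  2  3  3  4
  i=5: 1  1  2  2  3  4  4  5
  i=6: 1  1  2  3  4  5  5  6
  i=7: 1  2  3  4  5  6  6  7
  i=8: 1  2  3  4  5  6  7  8

reading off 1-entries of Δ²R: w = (5, 3, 6, 8, 1, 4, 2, 7).

D(w) has 14 cells with 5 SE-corners; essential set:

[(1, 4, 0), (4, 2, 0), (4, 4, 1), (4, 7, 3), (6, 2, 1)]


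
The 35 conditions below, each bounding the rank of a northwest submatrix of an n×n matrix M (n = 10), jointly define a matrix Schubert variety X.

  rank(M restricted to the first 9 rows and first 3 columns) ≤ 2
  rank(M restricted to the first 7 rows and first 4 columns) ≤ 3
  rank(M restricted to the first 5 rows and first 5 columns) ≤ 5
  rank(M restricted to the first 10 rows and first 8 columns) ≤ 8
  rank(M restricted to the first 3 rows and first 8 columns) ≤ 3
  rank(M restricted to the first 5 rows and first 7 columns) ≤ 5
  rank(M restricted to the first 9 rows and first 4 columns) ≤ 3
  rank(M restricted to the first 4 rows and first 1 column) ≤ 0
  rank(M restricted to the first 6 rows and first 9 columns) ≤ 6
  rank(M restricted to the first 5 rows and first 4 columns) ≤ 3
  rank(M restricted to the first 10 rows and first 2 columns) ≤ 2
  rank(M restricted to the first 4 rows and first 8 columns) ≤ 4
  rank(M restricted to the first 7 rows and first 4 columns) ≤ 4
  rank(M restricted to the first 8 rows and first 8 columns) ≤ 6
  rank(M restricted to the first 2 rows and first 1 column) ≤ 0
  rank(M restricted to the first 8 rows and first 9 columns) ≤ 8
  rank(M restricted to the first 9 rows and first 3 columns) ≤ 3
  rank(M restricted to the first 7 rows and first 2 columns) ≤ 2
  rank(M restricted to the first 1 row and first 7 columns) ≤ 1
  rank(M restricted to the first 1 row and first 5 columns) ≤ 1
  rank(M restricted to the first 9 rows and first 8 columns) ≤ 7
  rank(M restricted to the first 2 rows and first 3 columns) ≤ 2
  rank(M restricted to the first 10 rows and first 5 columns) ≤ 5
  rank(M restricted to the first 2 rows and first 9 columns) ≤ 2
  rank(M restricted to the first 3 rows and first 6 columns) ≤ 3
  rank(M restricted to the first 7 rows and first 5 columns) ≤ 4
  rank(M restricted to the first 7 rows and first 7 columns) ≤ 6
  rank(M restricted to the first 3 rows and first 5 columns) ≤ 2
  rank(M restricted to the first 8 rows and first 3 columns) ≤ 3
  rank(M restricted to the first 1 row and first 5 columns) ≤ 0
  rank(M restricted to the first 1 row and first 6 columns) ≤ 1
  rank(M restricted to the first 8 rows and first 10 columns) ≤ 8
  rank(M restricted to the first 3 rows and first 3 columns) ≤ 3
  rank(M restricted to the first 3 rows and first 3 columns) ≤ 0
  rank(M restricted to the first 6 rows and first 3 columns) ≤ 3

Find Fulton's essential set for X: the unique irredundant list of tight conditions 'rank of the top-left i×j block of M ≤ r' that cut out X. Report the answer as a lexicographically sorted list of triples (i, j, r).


Computing R[i][j] = min implied NW-rank bound (n=10, 35 conditions):

  row 1: 0, 0, 0, 0, 0, 1, 1, 1, 1, 1
  row 2: 0, 0, 0, 1, 1, 2, 2, 2, 2, 2
  row 3: 0, 0, 0, 1, 2, 3, 3, 3, 3, 3
  row 4: 0, 1, 1, 2, 3, 4, 4, 4, 4, 4
  row 5: 1, 2, 2, 3, 4, 5, 5, 5, 5, 5
  row 6: 1, 2, 2, 3, 4, 5, 6, 6, 6, 6
  row 7: 1, 2, 2, 3, 4, 5, 6, 6, 7, 7
  row 8: 1, 2, 2, 3, 4, 5, 6, 6, 7, 8
  row 9: 1, 2, 2, 3, 4, 5, 6, 7, 8, 9
  row 10: 1, 2, 3, 4, 5, 6, 7, 8, 9, 10

the unique w with this rank table is (6, 4, 5, 2, 1, 7, 9, 10, 8, 3).

|D(w)|=18, |Ess(w)|=5:

[(1, 5, 0), (3, 3, 0), (4, 1, 0), (8, 8, 6), (9, 3, 2)]


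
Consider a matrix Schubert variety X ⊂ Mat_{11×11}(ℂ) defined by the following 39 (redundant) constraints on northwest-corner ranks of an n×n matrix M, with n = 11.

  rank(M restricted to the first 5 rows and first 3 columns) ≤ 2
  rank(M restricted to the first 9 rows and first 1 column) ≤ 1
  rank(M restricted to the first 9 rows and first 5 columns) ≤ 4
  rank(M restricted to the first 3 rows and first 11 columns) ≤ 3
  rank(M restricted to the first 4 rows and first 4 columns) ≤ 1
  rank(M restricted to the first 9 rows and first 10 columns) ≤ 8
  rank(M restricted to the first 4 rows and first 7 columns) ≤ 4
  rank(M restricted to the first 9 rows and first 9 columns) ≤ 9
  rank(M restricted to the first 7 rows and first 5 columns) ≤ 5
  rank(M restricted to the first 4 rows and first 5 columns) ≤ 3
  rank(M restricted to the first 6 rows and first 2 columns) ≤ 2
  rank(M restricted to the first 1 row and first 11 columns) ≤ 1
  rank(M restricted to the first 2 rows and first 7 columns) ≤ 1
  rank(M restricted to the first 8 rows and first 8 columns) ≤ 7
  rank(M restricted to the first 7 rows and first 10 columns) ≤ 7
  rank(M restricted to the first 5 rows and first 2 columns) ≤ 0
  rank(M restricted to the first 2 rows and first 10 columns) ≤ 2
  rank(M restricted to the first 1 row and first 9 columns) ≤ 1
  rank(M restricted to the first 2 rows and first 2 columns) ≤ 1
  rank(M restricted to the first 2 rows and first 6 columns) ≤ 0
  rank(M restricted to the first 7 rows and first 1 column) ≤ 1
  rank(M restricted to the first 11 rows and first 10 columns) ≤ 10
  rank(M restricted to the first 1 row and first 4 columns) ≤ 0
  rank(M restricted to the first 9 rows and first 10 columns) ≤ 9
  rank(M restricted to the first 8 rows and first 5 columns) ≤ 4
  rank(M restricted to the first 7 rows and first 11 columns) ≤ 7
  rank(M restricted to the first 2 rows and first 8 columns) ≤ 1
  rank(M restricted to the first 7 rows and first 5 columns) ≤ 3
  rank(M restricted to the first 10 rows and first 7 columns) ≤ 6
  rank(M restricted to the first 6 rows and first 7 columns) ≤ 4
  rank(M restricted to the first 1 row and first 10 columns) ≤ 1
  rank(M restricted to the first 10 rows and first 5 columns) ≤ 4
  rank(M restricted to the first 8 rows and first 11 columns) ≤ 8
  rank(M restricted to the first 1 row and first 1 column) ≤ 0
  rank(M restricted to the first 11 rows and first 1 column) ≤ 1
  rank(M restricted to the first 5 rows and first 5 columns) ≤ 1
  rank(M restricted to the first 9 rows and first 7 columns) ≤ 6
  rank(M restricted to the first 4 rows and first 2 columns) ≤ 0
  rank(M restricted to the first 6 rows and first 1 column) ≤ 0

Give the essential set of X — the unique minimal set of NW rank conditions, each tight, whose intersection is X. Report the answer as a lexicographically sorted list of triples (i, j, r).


Propagating the 39 rank bounds to every northwest block:

  i=1: 0, 0, 0, 0, 0, 0, 1, 1, 1, 1, 1
  i=2: 0, 0, 0, 0, 0, 0, 1, 1, 2, 2, 2
  i=3: 0, 0, 1, 1, 1, 1, 2, 2, 3, 3, 3
  i=4: 0, 0, 1, 1, 1, 2, 3, 3, 4, 4, 4
  i=5: 0, 0, 1, 1, 1, 2, 3, 4, 5, 5, 5
  i=6: 0, 1, 2, 2, 2, 3, 4, 5, 6, 6, 6
  i=7: 1, 2, 3, 3, 3, 4, 5, 6, 7, 7, 7
  i=8: 1, 2, 3, 4, 4, 5, 6, 7, 8, 8, 8
  i=9: 1, 2, 3, 4, 4, 5, 6, 7, 8, 8, 9
  i=10: 1, 2, 3, 4, 4, 5, 6, 7, 8, 9, 10
  i=11: 1, 2, 3, 4, 5, 6, 7, 8, 9, 10, 11

giving w = (7, 9, 3, 6, 8, 2, 1, 4, 11, 10, 5) via Δ²R.

ℓ(w)=27; the 7 essential cells (i,j,r):

[(2, 6, 0), (2, 8, 1), (5, 2, 0), (5, 5, 1), (6, 1, 0), (9, 10, 8), (10, 5, 4)]
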